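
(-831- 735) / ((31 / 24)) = -37584 / 31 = -1212.39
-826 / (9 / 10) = -8260 / 9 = -917.78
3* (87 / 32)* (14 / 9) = 203 / 16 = 12.69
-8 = -8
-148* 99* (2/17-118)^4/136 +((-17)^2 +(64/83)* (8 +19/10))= -12258741362403042289/589240655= -20804303400.29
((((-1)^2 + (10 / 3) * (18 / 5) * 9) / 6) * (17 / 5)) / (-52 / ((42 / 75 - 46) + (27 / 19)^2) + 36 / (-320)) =5809095704 / 102051483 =56.92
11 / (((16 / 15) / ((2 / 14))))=1.47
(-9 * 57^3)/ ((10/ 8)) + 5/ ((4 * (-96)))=-2560108057/ 1920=-1333389.61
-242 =-242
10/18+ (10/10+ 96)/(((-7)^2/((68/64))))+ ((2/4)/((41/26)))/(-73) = 56059945/21118608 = 2.65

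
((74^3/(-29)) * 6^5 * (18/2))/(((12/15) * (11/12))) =-425387946240/319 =-1333504533.67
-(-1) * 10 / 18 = 5 / 9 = 0.56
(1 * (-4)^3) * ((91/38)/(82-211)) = 2912/2451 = 1.19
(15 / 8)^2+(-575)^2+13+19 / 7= 148128615 / 448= 330644.23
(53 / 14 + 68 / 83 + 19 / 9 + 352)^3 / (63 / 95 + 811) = 5015591233208539484315 / 88195281588350496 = 56869.16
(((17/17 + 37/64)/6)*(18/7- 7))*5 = -15655/2688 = -5.82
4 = 4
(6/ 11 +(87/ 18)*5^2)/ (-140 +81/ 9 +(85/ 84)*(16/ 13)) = -729001/ 779306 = -0.94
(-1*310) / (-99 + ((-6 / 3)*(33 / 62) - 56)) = 4805 / 2419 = 1.99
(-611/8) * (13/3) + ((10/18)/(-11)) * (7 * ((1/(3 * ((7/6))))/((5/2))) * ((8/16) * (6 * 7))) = -29199/88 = -331.81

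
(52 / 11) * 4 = 208 / 11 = 18.91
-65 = -65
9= 9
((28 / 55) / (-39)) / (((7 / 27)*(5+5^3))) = -18 / 46475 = -0.00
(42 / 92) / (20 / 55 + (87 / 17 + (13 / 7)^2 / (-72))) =6927228 / 82445731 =0.08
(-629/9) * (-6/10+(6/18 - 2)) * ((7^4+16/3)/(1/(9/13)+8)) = 9081502/225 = 40362.23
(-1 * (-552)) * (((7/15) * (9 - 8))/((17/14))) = 18032/85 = 212.14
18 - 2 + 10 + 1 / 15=391 / 15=26.07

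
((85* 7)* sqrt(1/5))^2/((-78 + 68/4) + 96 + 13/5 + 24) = 1149.43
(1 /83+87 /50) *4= 14542 /2075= 7.01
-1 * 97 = -97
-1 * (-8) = 8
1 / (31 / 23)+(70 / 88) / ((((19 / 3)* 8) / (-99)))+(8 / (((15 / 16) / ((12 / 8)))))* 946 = 12107.99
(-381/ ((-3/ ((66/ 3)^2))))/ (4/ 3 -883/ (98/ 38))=-9035796/ 50135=-180.23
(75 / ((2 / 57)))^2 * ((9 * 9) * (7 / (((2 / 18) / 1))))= 23315128593.75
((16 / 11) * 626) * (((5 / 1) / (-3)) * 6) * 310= -31049600 / 11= -2822690.91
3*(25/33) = 25/11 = 2.27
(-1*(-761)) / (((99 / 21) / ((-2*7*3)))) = -74578 / 11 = -6779.82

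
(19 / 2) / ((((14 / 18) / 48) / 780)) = 3201120 / 7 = 457302.86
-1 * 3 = -3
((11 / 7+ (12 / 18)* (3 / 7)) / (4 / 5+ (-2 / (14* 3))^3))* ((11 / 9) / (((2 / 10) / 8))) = 4204200 / 37039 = 113.51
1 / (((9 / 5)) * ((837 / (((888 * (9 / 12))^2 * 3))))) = 27380 / 31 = 883.23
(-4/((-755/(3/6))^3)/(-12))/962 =-1/9936356586000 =-0.00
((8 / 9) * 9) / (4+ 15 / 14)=112 / 71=1.58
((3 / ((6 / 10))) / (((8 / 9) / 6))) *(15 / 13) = 2025 / 52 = 38.94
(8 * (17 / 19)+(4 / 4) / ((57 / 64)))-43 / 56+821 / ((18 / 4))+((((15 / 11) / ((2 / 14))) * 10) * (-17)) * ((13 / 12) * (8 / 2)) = -6841.86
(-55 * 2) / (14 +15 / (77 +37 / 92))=-391655 / 50537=-7.75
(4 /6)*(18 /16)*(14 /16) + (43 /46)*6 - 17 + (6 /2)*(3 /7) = -48683 /5152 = -9.45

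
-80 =-80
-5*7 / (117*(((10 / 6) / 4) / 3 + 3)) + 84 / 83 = 111776 / 121927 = 0.92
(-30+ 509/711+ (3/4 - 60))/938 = -251791/2667672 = -0.09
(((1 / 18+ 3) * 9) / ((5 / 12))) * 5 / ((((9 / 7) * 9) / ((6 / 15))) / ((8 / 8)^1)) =308 / 27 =11.41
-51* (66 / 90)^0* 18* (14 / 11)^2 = -179928 / 121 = -1487.01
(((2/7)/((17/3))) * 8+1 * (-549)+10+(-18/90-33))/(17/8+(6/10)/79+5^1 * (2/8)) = -215018408/1271991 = -169.04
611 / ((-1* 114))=-611 / 114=-5.36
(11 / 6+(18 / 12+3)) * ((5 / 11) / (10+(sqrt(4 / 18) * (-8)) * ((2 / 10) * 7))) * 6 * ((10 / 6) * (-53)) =-9440625 / 44627 - 3524500 * sqrt(2) / 44627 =-323.24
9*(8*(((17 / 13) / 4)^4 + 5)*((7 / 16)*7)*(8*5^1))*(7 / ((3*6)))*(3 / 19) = 188521037145 / 69460352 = 2714.08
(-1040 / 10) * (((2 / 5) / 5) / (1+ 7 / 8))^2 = -26624 / 140625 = -0.19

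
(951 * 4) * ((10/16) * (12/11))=28530/11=2593.64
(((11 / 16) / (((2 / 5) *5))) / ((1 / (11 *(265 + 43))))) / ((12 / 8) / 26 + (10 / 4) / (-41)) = -709423 / 2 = -354711.50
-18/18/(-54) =1/54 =0.02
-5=-5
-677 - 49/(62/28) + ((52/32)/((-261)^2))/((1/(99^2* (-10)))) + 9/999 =-8119744073/11575524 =-701.46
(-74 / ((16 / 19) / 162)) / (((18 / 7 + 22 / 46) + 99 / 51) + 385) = -36.50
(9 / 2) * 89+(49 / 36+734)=40891 / 36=1135.86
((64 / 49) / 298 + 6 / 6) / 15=7333 / 109515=0.07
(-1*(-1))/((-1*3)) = -1/3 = -0.33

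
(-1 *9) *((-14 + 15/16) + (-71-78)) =23337/16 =1458.56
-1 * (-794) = 794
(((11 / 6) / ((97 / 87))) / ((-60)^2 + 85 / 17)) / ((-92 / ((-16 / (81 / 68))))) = 43384 / 651463155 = 0.00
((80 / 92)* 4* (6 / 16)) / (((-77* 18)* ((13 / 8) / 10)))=-400 / 69069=-0.01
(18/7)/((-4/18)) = -81/7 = -11.57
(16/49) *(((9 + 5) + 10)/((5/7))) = 10.97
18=18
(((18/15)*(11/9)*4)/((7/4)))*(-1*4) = -1408/105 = -13.41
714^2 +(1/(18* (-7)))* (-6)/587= 509796.00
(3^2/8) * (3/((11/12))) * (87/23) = 7047/506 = 13.93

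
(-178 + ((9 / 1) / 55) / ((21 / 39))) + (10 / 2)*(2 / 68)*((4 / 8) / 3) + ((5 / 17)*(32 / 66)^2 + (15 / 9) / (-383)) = -176304425053 / 992667060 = -177.61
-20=-20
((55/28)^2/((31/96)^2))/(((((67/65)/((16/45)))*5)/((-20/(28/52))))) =-2093977600/22084741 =-94.82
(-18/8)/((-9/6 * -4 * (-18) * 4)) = 1/192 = 0.01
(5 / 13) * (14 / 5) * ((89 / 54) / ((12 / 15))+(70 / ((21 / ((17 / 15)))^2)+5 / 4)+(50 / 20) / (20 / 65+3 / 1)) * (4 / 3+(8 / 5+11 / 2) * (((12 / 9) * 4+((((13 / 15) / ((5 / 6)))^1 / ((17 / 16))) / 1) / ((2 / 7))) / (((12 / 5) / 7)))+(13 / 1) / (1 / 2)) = 1662252355417 / 1731921750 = 959.77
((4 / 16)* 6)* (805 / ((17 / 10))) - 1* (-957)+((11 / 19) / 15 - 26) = 7952257 / 4845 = 1641.33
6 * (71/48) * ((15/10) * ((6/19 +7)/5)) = 29607/1520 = 19.48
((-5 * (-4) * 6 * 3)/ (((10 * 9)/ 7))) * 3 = 84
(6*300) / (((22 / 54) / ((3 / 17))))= 145800 / 187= 779.68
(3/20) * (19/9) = 19/60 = 0.32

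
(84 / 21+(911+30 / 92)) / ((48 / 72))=126315 / 92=1372.99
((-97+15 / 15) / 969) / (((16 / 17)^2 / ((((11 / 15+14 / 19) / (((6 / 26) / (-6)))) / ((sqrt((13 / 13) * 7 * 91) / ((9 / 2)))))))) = 21369 * sqrt(13) / 101080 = 0.76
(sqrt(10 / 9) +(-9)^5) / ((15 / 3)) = -59049 / 5 +sqrt(10) / 15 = -11809.59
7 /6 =1.17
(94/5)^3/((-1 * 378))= -415292/23625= -17.58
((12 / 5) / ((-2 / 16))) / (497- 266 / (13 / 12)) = -1248 / 16345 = -0.08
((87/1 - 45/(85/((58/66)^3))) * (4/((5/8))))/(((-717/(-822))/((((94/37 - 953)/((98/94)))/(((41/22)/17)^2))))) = -526890271185776128/10925836005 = -48224252.22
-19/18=-1.06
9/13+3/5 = 84/65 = 1.29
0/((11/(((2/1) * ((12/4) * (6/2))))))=0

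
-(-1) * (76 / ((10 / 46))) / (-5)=-69.92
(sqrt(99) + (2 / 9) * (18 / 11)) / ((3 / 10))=40 / 33 + 10 * sqrt(11)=34.38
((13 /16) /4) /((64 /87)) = 1131 /4096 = 0.28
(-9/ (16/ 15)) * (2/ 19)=-0.89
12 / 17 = 0.71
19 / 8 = 2.38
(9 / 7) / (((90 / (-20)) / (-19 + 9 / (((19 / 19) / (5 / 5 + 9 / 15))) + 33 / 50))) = 197 / 175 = 1.13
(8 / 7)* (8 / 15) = 64 / 105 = 0.61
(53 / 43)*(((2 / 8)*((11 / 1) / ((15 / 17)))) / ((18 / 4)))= 9911 / 11610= 0.85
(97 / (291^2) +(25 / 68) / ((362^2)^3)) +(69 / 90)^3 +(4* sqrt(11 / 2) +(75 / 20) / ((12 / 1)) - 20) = -963639080619738222312889 / 50096322643412075616000 +2* sqrt(22) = -9.85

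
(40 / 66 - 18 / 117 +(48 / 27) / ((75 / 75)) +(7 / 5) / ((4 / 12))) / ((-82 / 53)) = -4.16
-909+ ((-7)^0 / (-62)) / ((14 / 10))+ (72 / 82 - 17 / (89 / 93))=-1466312417 / 1583666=-925.90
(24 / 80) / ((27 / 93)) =31 / 30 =1.03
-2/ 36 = -1/ 18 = -0.06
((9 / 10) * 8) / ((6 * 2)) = 3 / 5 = 0.60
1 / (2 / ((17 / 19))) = 17 / 38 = 0.45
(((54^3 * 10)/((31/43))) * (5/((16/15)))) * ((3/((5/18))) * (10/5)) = 6855588900/31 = 221148029.03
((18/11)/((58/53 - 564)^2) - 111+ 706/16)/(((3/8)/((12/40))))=-1309511790641/24476857790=-53.50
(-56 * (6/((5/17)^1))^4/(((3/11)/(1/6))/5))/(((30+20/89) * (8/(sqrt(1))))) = -20605298868/168125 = -122559.40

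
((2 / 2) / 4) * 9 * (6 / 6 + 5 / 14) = 171 / 56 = 3.05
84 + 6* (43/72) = 1051/12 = 87.58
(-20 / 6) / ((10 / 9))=-3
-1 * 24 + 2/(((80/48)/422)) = 482.40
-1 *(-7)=7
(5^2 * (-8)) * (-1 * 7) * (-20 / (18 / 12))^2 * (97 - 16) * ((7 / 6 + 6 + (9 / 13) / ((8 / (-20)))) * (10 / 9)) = 4748800000 / 39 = 121764102.56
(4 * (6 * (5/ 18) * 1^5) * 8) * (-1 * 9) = -480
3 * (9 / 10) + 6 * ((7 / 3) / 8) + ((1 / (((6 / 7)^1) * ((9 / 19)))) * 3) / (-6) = 869 / 270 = 3.22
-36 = -36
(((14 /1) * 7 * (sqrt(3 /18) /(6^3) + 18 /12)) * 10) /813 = 1.81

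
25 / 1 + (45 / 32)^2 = 27625 / 1024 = 26.98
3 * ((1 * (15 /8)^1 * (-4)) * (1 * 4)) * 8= -720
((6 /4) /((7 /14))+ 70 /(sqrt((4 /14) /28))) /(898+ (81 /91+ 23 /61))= 5551 /1663944+ 1359995*sqrt(2) /2495916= 0.77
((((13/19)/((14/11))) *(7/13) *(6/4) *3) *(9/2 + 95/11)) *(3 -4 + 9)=2601/19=136.89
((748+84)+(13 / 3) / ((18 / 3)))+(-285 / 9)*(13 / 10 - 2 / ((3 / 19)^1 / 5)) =25174 / 9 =2797.11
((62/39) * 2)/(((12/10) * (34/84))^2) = 151900/11271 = 13.48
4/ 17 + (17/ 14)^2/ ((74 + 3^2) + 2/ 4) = 70377/ 278222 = 0.25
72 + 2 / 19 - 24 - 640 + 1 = -11227 / 19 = -590.89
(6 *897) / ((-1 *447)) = -1794 / 149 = -12.04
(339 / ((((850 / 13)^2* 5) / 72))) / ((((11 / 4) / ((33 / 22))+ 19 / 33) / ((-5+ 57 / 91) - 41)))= -7205815188 / 335059375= -21.51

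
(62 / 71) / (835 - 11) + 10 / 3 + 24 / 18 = 409621 / 87756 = 4.67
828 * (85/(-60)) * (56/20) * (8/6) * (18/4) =-98532/5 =-19706.40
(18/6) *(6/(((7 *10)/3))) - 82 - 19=-3508/35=-100.23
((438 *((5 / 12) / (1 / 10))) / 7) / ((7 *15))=365 / 147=2.48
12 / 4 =3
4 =4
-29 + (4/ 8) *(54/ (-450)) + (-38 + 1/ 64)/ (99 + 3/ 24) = -359207/ 12200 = -29.44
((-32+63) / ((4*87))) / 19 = 31 / 6612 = 0.00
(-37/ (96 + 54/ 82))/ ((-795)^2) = -1517/ 2504715075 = -0.00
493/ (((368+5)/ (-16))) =-7888/ 373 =-21.15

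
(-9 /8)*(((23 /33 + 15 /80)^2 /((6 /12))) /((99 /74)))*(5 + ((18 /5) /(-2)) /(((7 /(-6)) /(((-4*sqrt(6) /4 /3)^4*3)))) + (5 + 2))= -330841013 /17888640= -18.49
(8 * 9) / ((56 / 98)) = 126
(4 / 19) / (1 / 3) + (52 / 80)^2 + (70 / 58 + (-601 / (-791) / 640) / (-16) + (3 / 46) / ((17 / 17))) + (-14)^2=101790158828611 / 513246361600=198.33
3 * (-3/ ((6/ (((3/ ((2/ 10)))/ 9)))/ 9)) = -45/ 2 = -22.50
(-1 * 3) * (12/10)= -18/5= -3.60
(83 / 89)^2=6889 / 7921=0.87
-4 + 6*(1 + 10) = 62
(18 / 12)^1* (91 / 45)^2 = 8281 / 1350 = 6.13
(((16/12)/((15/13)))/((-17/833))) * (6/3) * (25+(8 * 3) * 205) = -5039944/9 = -559993.78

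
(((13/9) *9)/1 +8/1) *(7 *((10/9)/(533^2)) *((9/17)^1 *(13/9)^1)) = 490/1114503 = 0.00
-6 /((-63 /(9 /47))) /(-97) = -6 /31913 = -0.00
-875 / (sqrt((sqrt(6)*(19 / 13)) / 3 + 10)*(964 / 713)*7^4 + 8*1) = -875 / (8 + 2314564*sqrt(19*sqrt(6) / 39 + 10) / 713) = -0.08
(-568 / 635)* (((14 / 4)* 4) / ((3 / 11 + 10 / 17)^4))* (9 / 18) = -694567985848 / 60950769005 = -11.40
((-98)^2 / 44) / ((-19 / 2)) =-4802 / 209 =-22.98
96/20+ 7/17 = 443/85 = 5.21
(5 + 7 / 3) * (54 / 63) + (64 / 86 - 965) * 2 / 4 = -286457 / 602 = -475.84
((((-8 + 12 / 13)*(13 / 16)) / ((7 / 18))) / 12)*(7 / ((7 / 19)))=-1311 / 56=-23.41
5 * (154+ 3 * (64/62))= 785.48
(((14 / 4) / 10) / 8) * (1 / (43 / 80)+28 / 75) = 12607 / 129000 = 0.10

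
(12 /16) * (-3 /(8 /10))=-45 /16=-2.81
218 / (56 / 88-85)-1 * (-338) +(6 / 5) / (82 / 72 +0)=32004989 / 95120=336.47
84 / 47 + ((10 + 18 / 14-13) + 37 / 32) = 12941 / 10528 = 1.23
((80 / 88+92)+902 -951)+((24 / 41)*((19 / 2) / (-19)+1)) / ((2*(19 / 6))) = 43.96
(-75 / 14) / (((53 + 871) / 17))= -425 / 4312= -0.10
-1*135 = -135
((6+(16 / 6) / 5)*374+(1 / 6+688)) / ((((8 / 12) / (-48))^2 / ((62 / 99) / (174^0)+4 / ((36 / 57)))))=6214162656 / 55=112984775.56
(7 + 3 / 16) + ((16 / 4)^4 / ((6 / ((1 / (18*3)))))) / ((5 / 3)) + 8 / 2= 25189 / 2160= 11.66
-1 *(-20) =20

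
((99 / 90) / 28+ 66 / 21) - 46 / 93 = 69983 / 26040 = 2.69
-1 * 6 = -6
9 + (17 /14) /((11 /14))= 116 /11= 10.55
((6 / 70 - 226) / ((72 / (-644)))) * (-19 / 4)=-3455359 / 360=-9598.22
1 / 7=0.14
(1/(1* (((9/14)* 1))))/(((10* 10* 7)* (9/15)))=1/270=0.00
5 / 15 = 1 / 3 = 0.33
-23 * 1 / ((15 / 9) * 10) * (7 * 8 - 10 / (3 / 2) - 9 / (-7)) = -24449 / 350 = -69.85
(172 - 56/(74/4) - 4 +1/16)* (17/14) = 1660917/8288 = 200.40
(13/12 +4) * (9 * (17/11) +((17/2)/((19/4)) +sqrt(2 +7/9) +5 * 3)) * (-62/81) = -125.93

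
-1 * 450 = -450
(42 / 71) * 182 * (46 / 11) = 450.22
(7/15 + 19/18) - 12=-943/90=-10.48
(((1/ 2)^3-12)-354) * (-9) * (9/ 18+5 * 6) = 100432.69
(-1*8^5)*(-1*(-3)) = -98304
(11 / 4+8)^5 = 143562.93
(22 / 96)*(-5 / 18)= -0.06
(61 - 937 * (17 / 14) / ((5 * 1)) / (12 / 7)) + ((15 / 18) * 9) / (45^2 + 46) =-17828339 / 248520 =-71.74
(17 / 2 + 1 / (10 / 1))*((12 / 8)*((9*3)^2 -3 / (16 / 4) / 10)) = 3761253 / 400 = 9403.13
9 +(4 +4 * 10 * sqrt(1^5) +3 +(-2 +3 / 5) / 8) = 2233 / 40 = 55.82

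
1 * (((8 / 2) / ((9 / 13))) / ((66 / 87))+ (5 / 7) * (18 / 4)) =15011 / 1386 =10.83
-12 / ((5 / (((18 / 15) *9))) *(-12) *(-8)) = -0.27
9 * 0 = 0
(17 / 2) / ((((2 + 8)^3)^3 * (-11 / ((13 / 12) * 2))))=-221 / 132000000000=-0.00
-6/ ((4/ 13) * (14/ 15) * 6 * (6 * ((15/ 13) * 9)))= -169/ 3024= -0.06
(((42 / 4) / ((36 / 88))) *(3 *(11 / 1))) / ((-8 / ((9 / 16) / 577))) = -7623 / 73856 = -0.10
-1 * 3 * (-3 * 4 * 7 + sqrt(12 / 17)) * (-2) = -504 + 12 * sqrt(51) / 17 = -498.96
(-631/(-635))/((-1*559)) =-631/354965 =-0.00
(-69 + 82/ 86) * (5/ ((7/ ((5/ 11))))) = -950/ 43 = -22.09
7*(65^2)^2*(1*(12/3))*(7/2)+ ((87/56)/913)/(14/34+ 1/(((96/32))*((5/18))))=12253463852637395/7004536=1749361250.00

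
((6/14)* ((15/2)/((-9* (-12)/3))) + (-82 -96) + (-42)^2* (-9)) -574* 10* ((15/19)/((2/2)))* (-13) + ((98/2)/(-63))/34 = 6976710443/162792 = 42856.59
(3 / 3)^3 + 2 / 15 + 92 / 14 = 809 / 105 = 7.70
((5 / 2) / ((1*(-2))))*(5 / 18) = -0.35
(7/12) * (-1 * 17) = -119/12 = -9.92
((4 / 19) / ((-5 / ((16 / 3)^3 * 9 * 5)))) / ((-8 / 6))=215.58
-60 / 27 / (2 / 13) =-130 / 9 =-14.44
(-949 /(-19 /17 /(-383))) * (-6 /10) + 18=18538527 /95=195142.39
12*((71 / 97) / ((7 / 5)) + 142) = 1710.27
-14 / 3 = -4.67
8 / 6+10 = 34 / 3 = 11.33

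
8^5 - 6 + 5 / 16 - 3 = 32759.31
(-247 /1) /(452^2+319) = -247 /204623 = -0.00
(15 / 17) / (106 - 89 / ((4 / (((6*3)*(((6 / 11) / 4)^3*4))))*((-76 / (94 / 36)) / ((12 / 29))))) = 88005720 / 10578180487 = 0.01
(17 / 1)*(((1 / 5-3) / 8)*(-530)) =6307 / 2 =3153.50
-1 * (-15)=15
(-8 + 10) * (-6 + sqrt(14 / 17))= -12 + 2 * sqrt(238) / 17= -10.19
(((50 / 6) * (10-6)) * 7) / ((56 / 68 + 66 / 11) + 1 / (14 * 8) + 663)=0.35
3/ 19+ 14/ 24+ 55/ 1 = 12709/ 228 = 55.74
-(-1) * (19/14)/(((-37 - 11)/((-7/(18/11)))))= 209/1728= 0.12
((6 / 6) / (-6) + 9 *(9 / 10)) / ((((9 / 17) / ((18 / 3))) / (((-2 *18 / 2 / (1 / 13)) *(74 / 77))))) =-1112072 / 55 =-20219.49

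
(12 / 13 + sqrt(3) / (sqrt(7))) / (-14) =-6 / 91 - sqrt(21) / 98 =-0.11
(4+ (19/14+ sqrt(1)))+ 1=7.36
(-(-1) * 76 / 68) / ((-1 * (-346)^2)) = -19 / 2035172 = -0.00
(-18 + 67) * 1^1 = 49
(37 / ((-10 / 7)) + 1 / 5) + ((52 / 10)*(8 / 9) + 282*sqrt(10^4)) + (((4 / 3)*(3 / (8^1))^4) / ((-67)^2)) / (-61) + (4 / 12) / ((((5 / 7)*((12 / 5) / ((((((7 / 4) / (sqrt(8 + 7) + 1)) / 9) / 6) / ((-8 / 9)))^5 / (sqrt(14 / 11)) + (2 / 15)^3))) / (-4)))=-319*sqrt(154) / 37572373905408 + 95*sqrt(2310) / 37572373905408 + 240004858619276899 / 8517177216000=28178.92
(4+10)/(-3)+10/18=-37/9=-4.11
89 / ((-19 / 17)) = -1513 / 19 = -79.63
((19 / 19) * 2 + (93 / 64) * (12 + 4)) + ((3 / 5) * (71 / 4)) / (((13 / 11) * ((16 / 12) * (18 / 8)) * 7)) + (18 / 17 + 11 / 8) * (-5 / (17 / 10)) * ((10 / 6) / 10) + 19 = 137236819 / 3155880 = 43.49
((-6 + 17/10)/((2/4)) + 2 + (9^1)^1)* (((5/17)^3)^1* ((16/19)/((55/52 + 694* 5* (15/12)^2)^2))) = 692224/395889705356841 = 0.00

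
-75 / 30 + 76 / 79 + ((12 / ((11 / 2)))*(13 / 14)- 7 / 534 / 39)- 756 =-47855873224 / 63342279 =-755.51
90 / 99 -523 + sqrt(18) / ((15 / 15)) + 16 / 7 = -40025 / 77 + 3 * sqrt(2) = -515.56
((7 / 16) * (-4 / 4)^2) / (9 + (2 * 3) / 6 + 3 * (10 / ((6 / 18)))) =7 / 1600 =0.00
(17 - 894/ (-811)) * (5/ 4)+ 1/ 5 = 370269/ 16220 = 22.83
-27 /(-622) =27 /622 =0.04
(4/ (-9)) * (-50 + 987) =-3748/ 9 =-416.44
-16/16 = -1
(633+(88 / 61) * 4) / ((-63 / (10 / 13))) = -389650 / 49959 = -7.80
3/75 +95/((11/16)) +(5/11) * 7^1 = 38886/275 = 141.40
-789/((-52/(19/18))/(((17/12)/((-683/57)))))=-1614031/852384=-1.89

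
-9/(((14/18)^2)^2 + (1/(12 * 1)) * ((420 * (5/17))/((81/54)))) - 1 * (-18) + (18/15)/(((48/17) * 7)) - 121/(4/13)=-12140262913/32250680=-376.43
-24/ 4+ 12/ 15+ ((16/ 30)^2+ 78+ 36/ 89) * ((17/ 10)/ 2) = 12352541/ 200250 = 61.69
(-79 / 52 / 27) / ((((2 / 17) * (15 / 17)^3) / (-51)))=112168703 / 3159000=35.51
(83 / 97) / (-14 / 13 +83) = 0.01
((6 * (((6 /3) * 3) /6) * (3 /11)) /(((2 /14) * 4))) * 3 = 189 /22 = 8.59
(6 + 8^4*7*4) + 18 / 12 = 229391 / 2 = 114695.50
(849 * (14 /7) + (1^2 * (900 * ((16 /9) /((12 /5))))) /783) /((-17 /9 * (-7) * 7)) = 570086 /31059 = 18.35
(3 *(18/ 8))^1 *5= 135/ 4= 33.75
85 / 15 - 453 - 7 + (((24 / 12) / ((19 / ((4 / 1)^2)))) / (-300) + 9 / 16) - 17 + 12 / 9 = -469.44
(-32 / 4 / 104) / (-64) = 0.00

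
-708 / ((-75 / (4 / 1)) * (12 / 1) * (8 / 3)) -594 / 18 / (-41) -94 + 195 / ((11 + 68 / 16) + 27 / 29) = -79.96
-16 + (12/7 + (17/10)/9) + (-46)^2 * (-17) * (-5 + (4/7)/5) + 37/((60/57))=221470159/1260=175769.97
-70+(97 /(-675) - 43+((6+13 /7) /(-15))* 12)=-564304 /4725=-119.43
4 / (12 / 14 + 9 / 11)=308 / 129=2.39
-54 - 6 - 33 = -93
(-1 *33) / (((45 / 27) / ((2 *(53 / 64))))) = -5247 / 160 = -32.79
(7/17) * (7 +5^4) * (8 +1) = 39816/17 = 2342.12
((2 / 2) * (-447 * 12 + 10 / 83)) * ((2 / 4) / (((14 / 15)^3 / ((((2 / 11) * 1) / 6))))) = -250426125 / 2505272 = -99.96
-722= -722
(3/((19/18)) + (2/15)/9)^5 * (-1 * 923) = -19504238743270576881664/111029107105603125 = -175667.80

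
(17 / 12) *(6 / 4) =17 / 8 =2.12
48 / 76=12 / 19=0.63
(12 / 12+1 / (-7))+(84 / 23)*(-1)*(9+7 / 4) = -6183 / 161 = -38.40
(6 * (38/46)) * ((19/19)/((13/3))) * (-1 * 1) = -342/299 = -1.14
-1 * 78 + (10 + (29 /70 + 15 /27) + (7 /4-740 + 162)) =-810533 /1260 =-643.28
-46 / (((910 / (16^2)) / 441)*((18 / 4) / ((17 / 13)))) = -1401344 / 845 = -1658.40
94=94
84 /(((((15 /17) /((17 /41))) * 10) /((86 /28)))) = 12427 /1025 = 12.12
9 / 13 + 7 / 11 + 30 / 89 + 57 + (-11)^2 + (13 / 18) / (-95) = 3909930809 / 21763170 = 179.66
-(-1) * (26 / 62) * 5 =65 / 31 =2.10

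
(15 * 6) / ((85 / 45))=810 / 17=47.65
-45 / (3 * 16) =-15 / 16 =-0.94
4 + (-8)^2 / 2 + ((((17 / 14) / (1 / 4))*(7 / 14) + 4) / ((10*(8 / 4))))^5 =619632297 / 17210368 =36.00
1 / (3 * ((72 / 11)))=11 / 216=0.05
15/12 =5/4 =1.25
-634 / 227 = -2.79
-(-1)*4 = 4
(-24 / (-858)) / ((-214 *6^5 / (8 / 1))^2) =1 / 1546806978288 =0.00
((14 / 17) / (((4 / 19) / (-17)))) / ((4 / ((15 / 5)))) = -49.88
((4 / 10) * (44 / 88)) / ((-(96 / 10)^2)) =-5 / 2304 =-0.00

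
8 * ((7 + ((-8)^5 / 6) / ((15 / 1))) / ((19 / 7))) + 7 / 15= -179893 / 171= -1052.01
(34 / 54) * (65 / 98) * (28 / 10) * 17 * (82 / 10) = 154037 / 945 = 163.00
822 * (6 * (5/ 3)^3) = 68500/ 3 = 22833.33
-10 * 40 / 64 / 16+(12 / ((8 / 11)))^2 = 17399 / 64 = 271.86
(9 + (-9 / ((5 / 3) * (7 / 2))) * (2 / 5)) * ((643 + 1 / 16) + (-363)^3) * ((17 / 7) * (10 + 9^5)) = -161027890395123609 / 2800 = -57509960855401.29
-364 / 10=-182 / 5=-36.40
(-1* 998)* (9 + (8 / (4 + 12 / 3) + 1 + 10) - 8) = -12974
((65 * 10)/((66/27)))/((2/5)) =14625/22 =664.77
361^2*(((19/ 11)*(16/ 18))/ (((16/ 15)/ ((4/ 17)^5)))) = 135.28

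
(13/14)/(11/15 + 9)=195/2044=0.10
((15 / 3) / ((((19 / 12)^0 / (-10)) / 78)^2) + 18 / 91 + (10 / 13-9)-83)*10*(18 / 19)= 49826468880 / 1729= 28818084.95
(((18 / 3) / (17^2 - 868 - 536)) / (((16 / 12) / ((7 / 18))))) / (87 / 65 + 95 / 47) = -4277 / 9155488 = -0.00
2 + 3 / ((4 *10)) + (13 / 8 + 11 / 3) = 221 / 30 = 7.37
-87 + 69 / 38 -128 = -8101 / 38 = -213.18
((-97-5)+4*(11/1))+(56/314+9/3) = -8607/157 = -54.82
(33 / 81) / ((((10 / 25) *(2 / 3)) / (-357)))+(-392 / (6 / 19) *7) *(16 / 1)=-558299 / 4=-139574.75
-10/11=-0.91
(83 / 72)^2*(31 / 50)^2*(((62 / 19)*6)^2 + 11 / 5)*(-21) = -32249191576973 / 7797600000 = -4135.78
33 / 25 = 1.32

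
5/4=1.25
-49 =-49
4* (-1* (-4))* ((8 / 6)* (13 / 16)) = 52 / 3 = 17.33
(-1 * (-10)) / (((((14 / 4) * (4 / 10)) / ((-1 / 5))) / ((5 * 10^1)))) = -500 / 7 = -71.43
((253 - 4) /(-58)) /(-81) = 83 /1566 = 0.05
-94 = -94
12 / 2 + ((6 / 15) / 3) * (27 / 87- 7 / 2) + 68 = 6401 / 87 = 73.57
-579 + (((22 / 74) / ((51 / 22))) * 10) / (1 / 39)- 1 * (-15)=-323296 / 629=-513.98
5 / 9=0.56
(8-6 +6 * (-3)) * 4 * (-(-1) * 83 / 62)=-2656 / 31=-85.68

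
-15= -15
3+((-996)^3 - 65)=-988047998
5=5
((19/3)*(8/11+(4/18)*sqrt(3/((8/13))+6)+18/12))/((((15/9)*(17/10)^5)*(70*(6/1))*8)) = 2375*sqrt(174)/536705946+16625/93710562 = 0.00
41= 41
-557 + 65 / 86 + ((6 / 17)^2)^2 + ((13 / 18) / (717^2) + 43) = -8528170389071062 / 16616706991803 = -513.23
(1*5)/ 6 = 5/ 6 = 0.83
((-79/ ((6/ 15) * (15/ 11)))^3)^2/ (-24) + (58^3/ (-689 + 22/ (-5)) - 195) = -1493043636674153304227/ 3882152448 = -384591706964.87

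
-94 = -94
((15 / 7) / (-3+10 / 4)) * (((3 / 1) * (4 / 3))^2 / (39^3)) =-160 / 138411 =-0.00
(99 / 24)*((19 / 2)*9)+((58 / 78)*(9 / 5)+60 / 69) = 8489101 / 23920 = 354.90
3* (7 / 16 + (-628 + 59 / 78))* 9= -3520143 / 208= -16923.76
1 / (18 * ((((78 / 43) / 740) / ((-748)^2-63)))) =4450353155 / 351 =12679068.82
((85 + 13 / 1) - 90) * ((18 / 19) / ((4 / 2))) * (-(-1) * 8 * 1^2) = 576 / 19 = 30.32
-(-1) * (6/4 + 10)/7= 23/14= 1.64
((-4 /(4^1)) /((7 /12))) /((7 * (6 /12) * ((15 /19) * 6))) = -76 /735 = -0.10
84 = 84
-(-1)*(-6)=-6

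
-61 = -61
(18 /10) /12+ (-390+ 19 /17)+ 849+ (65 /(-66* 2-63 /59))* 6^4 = -153747853 /889780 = -172.79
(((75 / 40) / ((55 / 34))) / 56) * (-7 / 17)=-3 / 352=-0.01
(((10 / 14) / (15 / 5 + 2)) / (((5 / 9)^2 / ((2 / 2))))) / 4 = 81 / 700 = 0.12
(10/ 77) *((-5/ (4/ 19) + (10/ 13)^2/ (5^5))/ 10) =-2006859/ 6506500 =-0.31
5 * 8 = 40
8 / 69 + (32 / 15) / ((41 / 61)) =15512 / 4715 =3.29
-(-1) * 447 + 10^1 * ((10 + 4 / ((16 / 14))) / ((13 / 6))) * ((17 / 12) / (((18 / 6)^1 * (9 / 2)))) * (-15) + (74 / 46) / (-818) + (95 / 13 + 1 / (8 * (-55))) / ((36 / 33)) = 355.62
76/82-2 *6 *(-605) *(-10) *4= -11906362/41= -290399.07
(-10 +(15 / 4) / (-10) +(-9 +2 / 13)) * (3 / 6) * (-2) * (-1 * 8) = -153.77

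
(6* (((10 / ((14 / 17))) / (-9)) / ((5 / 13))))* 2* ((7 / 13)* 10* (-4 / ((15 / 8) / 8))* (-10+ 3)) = -243712 / 9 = -27079.11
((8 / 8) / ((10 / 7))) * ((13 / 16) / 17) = 91 / 2720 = 0.03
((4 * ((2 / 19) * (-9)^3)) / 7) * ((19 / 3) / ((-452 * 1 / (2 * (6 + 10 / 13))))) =85536 / 10283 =8.32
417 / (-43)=-417 / 43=-9.70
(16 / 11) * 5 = 7.27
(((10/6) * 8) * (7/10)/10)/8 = 7/60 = 0.12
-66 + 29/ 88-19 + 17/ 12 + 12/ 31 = -678181/ 8184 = -82.87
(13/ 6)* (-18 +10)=-52/ 3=-17.33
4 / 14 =2 / 7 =0.29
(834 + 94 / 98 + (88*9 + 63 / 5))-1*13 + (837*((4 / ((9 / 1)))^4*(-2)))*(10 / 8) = 91976401 / 59535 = 1544.91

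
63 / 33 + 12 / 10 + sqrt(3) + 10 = sqrt(3) + 721 / 55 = 14.84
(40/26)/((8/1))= 5/26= 0.19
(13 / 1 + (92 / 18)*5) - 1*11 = 248 / 9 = 27.56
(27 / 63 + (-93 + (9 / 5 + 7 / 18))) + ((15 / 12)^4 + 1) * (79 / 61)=-422671643 / 4919040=-85.93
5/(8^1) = 5/8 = 0.62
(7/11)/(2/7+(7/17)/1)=833/913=0.91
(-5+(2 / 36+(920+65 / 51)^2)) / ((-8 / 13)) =-19132337159 / 13872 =-1379205.39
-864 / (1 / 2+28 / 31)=-17856 / 29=-615.72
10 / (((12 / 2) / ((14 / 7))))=10 / 3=3.33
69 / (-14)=-69 / 14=-4.93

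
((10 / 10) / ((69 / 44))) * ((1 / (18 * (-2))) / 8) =-11 / 4968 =-0.00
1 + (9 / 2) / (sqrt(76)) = 9* sqrt(19) / 76 + 1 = 1.52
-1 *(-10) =10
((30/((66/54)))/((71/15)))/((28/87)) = 176175/10934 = 16.11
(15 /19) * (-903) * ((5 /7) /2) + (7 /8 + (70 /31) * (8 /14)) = -1189497 /4712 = -252.44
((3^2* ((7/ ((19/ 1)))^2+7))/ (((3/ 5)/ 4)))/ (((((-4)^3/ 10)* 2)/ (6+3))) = -108675/ 361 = -301.04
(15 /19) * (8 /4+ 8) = 150 /19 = 7.89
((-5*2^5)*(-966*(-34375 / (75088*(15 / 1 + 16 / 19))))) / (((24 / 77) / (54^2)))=-443801531250 / 10621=-41785286.81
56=56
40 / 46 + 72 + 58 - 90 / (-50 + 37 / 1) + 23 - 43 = 35220 / 299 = 117.79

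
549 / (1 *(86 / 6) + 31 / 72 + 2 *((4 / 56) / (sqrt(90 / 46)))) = 10294474680 / 276829157 - 6640704 *sqrt(115) / 276829157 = 36.93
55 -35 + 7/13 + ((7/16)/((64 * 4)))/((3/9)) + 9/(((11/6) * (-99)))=132043017/6443008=20.49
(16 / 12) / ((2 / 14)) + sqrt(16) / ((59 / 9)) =1760 / 177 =9.94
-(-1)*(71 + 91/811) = 57672/811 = 71.11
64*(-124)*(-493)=3912448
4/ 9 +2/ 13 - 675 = -78905/ 117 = -674.40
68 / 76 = 17 / 19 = 0.89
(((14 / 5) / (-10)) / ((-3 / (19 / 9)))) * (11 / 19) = 0.11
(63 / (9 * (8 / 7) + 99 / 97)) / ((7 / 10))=6790 / 853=7.96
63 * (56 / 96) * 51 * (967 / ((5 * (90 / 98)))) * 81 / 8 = 3996341.45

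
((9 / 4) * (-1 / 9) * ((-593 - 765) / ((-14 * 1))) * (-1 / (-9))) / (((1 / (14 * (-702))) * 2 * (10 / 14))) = 185367 / 10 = 18536.70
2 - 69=-67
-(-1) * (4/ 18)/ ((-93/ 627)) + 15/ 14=-1667/ 3906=-0.43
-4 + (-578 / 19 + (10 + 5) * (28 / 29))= -10986 / 551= -19.94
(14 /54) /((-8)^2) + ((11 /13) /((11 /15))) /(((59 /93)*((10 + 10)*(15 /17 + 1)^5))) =21955391869 /2779514929152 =0.01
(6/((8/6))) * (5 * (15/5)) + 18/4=72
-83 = -83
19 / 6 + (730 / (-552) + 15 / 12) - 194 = -26345 / 138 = -190.91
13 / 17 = 0.76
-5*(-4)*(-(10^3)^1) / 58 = -10000 / 29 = -344.83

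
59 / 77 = 0.77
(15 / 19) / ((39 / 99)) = 495 / 247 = 2.00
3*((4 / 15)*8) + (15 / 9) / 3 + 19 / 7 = 3046 / 315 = 9.67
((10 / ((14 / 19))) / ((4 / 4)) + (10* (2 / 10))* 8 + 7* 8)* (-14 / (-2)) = 599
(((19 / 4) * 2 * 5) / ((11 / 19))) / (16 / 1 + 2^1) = 1805 / 396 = 4.56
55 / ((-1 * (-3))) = 55 / 3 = 18.33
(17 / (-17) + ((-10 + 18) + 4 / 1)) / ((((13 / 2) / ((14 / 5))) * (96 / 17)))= 1309 / 1560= 0.84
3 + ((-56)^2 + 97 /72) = 226105 /72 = 3140.35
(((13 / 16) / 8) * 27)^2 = 123201 / 16384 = 7.52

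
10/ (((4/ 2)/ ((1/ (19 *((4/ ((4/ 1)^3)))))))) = 4.21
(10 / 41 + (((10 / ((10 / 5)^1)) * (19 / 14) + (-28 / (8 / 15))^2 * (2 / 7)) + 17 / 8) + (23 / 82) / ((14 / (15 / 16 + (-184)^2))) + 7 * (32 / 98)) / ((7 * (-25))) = -8.44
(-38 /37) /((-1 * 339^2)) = 38 /4252077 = 0.00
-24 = -24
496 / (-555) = -496 / 555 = -0.89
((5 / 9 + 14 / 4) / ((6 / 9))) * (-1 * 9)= -54.75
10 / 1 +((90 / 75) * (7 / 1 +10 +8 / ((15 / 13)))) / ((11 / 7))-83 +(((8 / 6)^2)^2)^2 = -80714089 / 1804275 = -44.73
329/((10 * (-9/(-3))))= 329/30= 10.97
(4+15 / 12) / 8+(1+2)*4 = 405 / 32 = 12.66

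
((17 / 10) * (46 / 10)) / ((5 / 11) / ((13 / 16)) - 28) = -55913 / 196200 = -0.28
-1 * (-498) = 498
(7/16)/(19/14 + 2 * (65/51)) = 0.11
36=36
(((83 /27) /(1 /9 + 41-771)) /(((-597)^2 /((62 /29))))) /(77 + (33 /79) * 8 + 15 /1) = -203267 /767092068729882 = -0.00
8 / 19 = 0.42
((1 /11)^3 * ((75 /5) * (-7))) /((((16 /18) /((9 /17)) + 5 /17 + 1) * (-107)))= 144585 /583055198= 0.00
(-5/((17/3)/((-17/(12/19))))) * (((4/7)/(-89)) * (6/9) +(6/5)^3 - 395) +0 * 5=-1745704249/186900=-9340.31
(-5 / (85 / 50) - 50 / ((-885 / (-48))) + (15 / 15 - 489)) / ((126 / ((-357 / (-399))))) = -247567 / 70623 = -3.51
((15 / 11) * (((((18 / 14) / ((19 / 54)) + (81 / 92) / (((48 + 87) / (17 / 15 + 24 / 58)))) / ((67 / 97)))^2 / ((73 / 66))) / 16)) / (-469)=-89475732858865819761 / 19351749812973556048000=-0.00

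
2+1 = 3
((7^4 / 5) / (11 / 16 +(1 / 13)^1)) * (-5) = -499408 / 159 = -3140.93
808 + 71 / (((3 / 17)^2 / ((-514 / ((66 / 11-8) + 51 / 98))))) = 792825.68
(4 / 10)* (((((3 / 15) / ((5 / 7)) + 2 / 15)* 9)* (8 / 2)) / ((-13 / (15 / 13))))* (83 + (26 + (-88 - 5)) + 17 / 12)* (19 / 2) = -369303 / 4225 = -87.41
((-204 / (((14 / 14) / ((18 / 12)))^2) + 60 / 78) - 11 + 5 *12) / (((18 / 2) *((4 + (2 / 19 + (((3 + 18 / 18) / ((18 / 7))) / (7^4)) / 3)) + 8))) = -3.76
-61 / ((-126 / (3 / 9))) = 61 / 378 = 0.16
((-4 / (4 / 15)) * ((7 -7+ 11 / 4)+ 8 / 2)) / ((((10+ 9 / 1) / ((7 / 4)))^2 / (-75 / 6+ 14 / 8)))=853335 / 92416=9.23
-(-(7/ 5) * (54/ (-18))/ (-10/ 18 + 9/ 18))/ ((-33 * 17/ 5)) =-126/ 187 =-0.67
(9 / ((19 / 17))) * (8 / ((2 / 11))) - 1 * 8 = 6580 / 19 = 346.32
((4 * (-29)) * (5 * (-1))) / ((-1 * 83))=-580 / 83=-6.99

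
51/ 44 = 1.16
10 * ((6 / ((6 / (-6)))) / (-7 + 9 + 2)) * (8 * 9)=-1080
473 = 473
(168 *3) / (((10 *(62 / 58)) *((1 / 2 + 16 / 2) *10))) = 7308 / 13175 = 0.55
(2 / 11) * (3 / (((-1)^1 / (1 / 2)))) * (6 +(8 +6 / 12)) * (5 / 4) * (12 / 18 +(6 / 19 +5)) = -4495 / 152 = -29.57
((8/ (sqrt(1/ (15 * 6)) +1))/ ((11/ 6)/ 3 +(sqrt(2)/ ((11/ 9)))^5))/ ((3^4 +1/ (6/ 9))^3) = 30976/ (25 * (1771561 +4251528 * sqrt(2)) * (sqrt(10) +30)) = 0.00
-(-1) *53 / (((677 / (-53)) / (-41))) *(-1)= -170.12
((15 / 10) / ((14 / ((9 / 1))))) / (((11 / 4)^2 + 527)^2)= 192 / 56897407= 0.00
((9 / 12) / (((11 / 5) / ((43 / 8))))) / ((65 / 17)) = 0.48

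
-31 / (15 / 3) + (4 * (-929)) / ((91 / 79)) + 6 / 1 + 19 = -1459266 / 455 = -3207.18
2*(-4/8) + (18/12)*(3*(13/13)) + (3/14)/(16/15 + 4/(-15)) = 211/56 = 3.77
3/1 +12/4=6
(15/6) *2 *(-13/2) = -32.50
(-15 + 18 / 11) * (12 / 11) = -1764 / 121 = -14.58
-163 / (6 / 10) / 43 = -815 / 129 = -6.32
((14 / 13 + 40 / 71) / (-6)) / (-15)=757 / 41535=0.02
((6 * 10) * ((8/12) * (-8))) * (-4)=1280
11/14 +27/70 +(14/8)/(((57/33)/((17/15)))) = 18511/7980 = 2.32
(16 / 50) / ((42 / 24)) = 32 / 175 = 0.18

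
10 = 10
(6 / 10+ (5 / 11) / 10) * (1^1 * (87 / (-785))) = -0.07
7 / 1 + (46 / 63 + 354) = 22789 / 63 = 361.73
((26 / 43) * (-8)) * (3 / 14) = -312 / 301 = -1.04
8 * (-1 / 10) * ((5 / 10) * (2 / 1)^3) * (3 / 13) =-48 / 65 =-0.74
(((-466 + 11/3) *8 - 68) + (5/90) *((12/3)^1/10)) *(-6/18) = 169499/135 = 1255.55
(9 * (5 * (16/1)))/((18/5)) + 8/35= 7008/35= 200.23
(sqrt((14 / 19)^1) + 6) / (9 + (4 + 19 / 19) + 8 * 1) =sqrt(266) / 418 + 3 / 11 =0.31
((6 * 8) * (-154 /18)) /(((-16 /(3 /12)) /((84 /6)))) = 539 /6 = 89.83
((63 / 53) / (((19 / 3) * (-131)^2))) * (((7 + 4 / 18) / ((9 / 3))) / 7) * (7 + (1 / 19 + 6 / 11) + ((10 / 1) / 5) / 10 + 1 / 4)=437333 / 14447022172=0.00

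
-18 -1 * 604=-622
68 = 68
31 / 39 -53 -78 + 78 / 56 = -140663 / 1092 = -128.81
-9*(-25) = 225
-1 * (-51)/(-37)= -51/37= -1.38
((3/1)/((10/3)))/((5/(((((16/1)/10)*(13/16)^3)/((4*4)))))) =19773/2048000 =0.01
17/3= 5.67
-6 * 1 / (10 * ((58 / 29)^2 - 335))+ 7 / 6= 1.17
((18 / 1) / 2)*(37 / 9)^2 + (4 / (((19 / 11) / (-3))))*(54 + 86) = -140309 / 171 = -820.52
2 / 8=1 / 4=0.25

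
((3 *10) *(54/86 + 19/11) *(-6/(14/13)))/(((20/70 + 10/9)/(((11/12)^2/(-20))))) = 11.84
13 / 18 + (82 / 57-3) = -0.84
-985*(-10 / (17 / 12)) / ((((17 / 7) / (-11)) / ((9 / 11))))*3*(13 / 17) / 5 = -58083480 / 4913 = -11822.41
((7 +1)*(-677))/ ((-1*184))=677/ 23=29.43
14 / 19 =0.74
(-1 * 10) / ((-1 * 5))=2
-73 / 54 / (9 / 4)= -146 / 243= -0.60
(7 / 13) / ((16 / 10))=35 / 104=0.34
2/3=0.67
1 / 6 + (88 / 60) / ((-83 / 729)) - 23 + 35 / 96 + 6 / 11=-5084347 / 146080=-34.81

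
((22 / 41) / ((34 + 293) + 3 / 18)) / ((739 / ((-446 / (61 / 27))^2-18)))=126704952 / 1465653527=0.09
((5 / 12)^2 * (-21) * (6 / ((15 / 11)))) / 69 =-0.23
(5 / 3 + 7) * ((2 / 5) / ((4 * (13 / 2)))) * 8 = 16 / 15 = 1.07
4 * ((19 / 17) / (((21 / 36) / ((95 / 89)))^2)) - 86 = -468674998 / 6598193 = -71.03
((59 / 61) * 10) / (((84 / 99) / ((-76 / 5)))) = -73986 / 427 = -173.27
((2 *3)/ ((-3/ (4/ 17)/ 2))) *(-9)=144/ 17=8.47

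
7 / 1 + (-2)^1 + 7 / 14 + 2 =15 / 2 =7.50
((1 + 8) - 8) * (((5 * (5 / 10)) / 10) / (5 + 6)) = 1 / 44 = 0.02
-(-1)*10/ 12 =5/ 6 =0.83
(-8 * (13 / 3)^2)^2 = 1827904 / 81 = 22566.72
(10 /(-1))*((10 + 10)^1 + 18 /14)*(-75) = 111750 /7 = 15964.29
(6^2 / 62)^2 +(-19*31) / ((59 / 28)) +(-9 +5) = -16056492 / 56699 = -283.19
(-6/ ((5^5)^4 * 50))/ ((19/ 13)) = -39/ 45299530029296875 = -0.00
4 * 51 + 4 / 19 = 3880 / 19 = 204.21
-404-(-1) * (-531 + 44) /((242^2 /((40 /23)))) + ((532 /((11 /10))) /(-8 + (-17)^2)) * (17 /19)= -38084062922 /94624783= -402.47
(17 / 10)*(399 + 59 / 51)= 10204 / 15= 680.27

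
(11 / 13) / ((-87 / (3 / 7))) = -11 / 2639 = -0.00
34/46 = 0.74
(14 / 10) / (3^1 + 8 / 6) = 21 / 65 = 0.32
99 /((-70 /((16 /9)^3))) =-22528 /2835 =-7.95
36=36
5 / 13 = 0.38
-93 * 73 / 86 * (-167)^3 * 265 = 8379171821355 / 86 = 97432230480.87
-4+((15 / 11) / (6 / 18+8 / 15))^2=-31171 / 20449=-1.52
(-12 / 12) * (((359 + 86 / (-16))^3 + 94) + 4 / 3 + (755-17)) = -67924786367 / 1536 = -44221866.12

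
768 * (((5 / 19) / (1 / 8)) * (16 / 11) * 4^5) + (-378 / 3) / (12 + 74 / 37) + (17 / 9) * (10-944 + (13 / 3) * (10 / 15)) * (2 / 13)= 529930724467 / 220077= 2407933.24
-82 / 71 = -1.15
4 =4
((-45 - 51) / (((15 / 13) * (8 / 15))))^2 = 24336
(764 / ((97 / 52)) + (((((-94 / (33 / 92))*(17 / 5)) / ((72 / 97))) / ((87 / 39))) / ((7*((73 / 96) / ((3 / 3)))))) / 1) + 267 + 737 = 933871167692 / 711534285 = 1312.48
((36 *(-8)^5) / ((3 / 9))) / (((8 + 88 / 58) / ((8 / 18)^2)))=-15204352 / 207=-73450.98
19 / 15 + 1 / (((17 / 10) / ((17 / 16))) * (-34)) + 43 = 180533 / 4080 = 44.25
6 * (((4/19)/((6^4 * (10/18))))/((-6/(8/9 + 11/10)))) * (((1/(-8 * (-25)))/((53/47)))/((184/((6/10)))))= -8413/1000555200000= -0.00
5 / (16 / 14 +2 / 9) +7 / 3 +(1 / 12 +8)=7265 / 516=14.08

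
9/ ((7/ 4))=36/ 7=5.14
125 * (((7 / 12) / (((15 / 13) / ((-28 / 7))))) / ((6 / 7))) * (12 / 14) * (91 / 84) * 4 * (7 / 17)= -207025 / 459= -451.03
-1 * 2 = -2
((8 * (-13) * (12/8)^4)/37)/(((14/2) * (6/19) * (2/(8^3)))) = -1647.94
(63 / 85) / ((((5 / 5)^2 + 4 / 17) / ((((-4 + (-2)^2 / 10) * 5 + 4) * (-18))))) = 756 / 5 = 151.20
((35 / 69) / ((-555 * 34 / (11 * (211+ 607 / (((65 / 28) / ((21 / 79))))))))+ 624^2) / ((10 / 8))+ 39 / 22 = 22909503088897027 / 73545164550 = 311502.51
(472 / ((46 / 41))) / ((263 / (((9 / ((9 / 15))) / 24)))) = 12095 / 12098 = 1.00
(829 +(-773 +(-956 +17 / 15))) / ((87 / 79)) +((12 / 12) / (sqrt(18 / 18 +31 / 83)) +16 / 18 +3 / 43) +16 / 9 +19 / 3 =-45292801 / 56115 +sqrt(9462) / 114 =-806.29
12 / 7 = 1.71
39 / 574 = 0.07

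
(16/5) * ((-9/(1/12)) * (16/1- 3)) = -22464/5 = -4492.80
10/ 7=1.43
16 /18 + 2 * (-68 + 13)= -982 /9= -109.11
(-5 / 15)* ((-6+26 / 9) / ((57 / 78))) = 728 / 513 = 1.42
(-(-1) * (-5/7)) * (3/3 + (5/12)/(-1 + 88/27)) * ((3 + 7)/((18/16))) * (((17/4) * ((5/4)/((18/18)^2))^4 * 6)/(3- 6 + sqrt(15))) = -76765625 * sqrt(15)/983808- 76765625/327936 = -536.29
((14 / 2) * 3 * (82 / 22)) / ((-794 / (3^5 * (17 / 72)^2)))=-746487 / 558976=-1.34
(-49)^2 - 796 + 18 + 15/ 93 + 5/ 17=855561/ 527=1623.46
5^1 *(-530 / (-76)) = 1325 / 38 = 34.87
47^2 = 2209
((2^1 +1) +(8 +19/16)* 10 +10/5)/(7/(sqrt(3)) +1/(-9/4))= 6975/2614 +146475* sqrt(3)/10456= 26.93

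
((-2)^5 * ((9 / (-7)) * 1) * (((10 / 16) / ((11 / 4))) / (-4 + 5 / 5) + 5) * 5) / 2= 39000 / 77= 506.49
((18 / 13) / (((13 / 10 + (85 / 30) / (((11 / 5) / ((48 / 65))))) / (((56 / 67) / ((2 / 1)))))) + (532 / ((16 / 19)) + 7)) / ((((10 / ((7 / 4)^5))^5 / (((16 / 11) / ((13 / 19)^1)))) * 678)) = 187285761961991572924983577261 / 7847657474444509090676736000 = 23.87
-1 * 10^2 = -100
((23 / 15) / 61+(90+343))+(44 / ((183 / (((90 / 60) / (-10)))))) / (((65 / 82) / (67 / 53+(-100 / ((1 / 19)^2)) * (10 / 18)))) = 12723352124 / 9456525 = 1345.46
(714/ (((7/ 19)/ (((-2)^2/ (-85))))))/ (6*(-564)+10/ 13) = 2964/ 109955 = 0.03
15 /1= 15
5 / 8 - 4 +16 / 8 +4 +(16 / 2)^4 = 32789 / 8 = 4098.62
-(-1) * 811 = 811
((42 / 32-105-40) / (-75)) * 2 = 2299 / 600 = 3.83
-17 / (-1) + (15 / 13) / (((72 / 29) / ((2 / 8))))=21361 / 1248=17.12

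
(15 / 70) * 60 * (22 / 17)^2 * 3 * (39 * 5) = 25482600 / 2023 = 12596.44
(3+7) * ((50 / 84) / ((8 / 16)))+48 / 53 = 14258 / 1113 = 12.81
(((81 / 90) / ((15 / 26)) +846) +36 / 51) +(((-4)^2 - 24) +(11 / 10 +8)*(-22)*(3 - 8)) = 782538 / 425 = 1841.27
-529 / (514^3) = -529 / 135796744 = -0.00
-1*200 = -200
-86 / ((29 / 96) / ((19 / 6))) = -26144 / 29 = -901.52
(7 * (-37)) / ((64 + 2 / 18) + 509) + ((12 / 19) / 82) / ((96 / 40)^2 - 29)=-1055781969 / 2334505642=-0.45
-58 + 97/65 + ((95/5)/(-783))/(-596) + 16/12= -1673625769/30333420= -55.17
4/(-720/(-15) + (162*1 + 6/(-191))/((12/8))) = 191/7448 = 0.03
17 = 17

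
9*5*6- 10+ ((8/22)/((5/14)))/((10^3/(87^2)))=1840483/6875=267.71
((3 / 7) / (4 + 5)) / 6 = 1 / 126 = 0.01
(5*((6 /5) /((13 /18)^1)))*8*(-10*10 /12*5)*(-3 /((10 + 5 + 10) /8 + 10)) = 57600 /91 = 632.97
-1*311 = -311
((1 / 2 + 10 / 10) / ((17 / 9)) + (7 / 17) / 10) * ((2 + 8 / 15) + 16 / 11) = 46718 / 14025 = 3.33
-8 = -8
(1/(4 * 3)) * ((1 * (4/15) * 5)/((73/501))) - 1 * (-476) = 104411/219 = 476.76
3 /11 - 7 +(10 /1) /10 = -63 /11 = -5.73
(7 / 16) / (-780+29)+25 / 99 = 299707 / 1189584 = 0.25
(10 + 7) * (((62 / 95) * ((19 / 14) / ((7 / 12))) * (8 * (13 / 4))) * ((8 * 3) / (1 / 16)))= 63138816 / 245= 257709.45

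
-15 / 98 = -0.15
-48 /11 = -4.36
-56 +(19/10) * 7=-427/10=-42.70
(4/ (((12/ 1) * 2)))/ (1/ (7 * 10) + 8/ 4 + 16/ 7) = 5/ 129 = 0.04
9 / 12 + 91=367 / 4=91.75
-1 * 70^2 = -4900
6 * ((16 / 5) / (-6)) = -16 / 5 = -3.20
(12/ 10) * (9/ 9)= 6/ 5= 1.20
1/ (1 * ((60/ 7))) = 7/ 60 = 0.12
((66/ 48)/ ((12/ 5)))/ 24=0.02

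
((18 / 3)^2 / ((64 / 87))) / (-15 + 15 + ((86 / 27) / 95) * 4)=2008395 / 5504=364.90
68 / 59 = 1.15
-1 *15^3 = -3375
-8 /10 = -4 /5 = -0.80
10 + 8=18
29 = 29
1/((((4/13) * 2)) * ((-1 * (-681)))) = 13/5448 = 0.00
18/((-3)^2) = 2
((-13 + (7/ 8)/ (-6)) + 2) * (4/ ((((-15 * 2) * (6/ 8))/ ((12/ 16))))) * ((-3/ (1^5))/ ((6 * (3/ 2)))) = -107/ 216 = -0.50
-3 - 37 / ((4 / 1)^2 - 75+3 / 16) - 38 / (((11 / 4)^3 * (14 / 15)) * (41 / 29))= -3.76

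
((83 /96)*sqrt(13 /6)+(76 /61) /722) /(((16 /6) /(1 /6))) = 1 /9272+83*sqrt(78) /9216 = 0.08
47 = 47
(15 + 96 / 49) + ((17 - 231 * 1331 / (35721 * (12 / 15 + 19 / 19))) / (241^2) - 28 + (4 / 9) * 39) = 39166779661 / 6224134203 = 6.29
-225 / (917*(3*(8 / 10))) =-375 / 3668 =-0.10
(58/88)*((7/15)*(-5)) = -203/132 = -1.54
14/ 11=1.27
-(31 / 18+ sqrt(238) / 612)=-31 / 18 - sqrt(238) / 612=-1.75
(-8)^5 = -32768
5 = 5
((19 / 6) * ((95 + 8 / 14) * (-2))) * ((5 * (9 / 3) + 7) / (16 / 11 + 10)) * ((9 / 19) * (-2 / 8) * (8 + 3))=296813 / 196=1514.35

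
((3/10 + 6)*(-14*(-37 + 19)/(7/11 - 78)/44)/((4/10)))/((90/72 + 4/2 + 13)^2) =-15876/3595475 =-0.00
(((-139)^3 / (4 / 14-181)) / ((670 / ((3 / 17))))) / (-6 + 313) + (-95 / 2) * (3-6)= 315192844812 / 2211681725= 142.51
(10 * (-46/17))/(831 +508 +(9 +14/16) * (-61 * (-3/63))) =-0.02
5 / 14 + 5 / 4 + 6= 213 / 28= 7.61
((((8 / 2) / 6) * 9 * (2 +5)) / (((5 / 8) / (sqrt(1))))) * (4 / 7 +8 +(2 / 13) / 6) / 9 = 37552 / 585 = 64.19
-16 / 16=-1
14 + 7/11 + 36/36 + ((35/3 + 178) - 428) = -7349/33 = -222.70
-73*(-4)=292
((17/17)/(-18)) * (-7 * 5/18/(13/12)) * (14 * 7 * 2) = 6860/351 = 19.54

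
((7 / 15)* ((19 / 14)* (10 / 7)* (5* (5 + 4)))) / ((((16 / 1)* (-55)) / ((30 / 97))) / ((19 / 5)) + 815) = 3249 / 5285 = 0.61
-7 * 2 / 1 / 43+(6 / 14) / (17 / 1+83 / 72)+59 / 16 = 21310245 / 6294512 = 3.39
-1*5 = -5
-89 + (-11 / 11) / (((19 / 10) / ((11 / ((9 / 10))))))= -16319 / 171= -95.43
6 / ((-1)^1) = -6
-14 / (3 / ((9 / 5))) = -42 / 5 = -8.40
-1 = -1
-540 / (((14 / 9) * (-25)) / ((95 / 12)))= 109.93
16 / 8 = 2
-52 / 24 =-13 / 6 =-2.17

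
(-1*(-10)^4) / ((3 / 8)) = -80000 / 3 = -26666.67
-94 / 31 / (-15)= 94 / 465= 0.20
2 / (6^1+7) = 0.15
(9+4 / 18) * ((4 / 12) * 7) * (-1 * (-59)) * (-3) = -34279 / 9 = -3808.78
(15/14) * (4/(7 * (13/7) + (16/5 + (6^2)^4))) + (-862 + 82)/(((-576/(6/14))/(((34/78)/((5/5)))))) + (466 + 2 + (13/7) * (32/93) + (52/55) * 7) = 254193923265701/534570941520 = 475.51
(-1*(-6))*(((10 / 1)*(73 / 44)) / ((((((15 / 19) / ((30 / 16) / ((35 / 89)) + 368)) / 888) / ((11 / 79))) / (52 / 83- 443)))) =-118003017652875 / 45899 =-2570927855.79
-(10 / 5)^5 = -32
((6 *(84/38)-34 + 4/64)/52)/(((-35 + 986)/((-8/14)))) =0.00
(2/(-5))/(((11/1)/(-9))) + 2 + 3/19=2597/1045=2.49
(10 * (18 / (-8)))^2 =2025 / 4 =506.25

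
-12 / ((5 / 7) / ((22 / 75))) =-616 / 125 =-4.93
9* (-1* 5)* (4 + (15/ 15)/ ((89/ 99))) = -20475/ 89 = -230.06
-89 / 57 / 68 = -89 / 3876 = -0.02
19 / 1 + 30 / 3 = 29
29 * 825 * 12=287100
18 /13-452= -5858 /13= -450.62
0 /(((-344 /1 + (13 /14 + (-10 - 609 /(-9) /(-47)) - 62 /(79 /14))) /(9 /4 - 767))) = 0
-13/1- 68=-81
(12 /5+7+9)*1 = 92 /5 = 18.40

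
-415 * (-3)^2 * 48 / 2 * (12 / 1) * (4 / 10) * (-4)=1721088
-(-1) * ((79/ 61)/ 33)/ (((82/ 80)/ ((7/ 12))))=0.02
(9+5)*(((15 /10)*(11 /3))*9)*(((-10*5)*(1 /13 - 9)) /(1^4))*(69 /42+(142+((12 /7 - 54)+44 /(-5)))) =331830180 /13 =25525398.46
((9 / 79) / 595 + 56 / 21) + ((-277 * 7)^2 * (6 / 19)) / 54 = 176747121424 / 8037855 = 21989.34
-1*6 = -6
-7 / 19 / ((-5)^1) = 7 / 95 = 0.07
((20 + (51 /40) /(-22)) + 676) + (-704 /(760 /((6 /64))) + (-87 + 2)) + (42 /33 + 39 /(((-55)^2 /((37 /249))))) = 46721912359 /76326800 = 612.13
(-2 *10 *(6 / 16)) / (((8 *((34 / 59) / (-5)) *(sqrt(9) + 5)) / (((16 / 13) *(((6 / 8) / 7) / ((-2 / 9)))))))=-119475 / 198016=-0.60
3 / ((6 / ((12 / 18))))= 1 / 3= 0.33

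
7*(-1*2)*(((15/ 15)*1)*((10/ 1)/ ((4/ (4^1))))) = -140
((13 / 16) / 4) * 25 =325 / 64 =5.08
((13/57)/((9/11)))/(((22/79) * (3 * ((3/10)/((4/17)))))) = 20540/78489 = 0.26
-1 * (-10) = 10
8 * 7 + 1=57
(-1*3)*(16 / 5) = -48 / 5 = -9.60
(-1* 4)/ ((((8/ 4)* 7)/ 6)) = -12/ 7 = -1.71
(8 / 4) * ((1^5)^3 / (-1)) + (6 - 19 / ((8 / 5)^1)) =-63 / 8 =-7.88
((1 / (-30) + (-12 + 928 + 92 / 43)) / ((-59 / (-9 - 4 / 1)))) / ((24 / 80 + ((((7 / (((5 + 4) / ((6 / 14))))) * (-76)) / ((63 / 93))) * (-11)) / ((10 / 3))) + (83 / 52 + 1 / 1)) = 2802188662 / 1749588773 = 1.60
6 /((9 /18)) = 12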